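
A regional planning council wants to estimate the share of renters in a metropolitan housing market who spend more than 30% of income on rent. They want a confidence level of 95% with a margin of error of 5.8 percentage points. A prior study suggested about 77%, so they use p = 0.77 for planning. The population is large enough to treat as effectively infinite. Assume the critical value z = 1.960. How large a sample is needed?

203

With p = 0.77, p(1−p) = 0.1771.
n = z²·p(1−p)/E² = 1.960² × 0.1771 / 0.058² = 3.8416 × 0.1771 / 0.003364 ≈ 202.24.
Rounding up gives n = 203.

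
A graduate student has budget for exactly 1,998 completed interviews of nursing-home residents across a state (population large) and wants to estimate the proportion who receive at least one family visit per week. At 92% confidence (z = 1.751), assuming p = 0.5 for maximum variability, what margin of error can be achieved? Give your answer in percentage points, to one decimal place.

2.0

SE(p̂) = √[p(1−p)/n] = √[0.2500/1998] = 0.01119.
E = z × SE = 1.751 × 0.01119 = 0.01959, or 2.0 percentage points.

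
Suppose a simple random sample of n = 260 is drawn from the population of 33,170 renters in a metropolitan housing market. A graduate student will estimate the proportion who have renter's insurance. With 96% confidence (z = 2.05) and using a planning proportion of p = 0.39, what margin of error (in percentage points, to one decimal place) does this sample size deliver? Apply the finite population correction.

Finite-population factor: (N−n)/(N−1) = (33170−260)/(33170−1) = 0.9922.
SE(p̂) = √[p(1−p)/n · (N−n)/(N−1)] = √[0.2379/260 × 0.9922] = 0.03013.
E = z × SE = 2.05 × 0.03013 = 0.06177 ≈ 6.2 percentage points.

6.2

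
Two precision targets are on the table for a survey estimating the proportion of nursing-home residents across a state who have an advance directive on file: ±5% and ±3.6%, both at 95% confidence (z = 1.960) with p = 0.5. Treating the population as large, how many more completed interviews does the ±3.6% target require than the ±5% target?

At ±5%: n = 1.960² × 0.2500 / 0.050² ≈ 384.16 → 385.
At ±3.6%: n = 1.960² × 0.2500 / 0.036² ≈ 741.05 → 742.
Additional respondents: 742 − 385 = 357.

357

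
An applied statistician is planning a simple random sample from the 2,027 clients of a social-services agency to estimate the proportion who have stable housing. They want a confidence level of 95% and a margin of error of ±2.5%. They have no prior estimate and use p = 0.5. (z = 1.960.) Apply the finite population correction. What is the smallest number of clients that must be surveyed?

875

Unadjusted: n₀ = 1.960² × 0.50 × 0.50 / 0.025² ≈ 1536.64, so n₀ = 1537.
Finite population correction with N = 2,027: n = n₀ / (1 + (n₀−1)/N) = 1537 / (1 + 1536/2027) = 1537 / 1.7578 ≈ 874.40.
Rounding up, n = 875.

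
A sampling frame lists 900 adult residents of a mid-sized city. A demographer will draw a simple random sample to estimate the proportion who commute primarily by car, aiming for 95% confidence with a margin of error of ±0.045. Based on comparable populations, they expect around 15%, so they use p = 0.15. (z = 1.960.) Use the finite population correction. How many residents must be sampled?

191

Unadjusted: n₀ = 1.960² × 0.15 × 0.85 / 0.045² ≈ 241.88, so n₀ = 242.
Finite population correction with N = 900: n = n₀ / (1 + (n₀−1)/N) = 242 / (1 + 241/900) = 242 / 1.2678 ≈ 190.89.
Rounding up, n = 191.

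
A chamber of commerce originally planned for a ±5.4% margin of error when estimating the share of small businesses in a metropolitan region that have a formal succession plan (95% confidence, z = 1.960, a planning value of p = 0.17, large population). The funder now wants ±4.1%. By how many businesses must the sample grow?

At ±5.4%: n = 1.960² × 0.1411 / 0.054² ≈ 185.89 → 186.
At ±4.1%: n = 1.960² × 0.1411 / 0.041² ≈ 322.46 → 323.
Additional respondents: 323 − 186 = 137.

137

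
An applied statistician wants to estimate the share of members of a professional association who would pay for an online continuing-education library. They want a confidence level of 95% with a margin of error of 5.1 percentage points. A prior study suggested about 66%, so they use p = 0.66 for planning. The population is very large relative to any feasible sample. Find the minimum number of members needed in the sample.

332

For 95% confidence, z = 1.960.
With p = 0.66, p(1−p) = 0.2244.
n = z²·p(1−p)/E² = 1.960² × 0.2244 / 0.051² = 3.8416 × 0.2244 / 0.002601 ≈ 331.43.
Rounding up gives n = 332.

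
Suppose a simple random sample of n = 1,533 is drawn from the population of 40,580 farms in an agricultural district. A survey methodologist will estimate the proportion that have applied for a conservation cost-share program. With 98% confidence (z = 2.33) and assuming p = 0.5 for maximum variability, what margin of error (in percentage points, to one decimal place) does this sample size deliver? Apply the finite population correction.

Finite-population factor: (N−n)/(N−1) = (40580−1533)/(40580−1) = 0.9622.
SE(p̂) = √[p(1−p)/n · (N−n)/(N−1)] = √[0.2500/1533 × 0.9622] = 0.01253.
E = z × SE = 2.33 × 0.01253 = 0.02919 ≈ 2.9 percentage points.

2.9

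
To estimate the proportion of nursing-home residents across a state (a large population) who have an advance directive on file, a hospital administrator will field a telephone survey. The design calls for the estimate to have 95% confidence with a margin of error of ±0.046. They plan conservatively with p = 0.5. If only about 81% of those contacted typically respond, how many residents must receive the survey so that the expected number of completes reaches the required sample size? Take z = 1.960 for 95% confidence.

561

Completed interviews needed: n₀ = 1.960² × 0.2500 / 0.046² ≈ 453.88 → 454.
At an 81% response rate, contacts needed = 454 / 0.81 ≈ 560.49 → 561.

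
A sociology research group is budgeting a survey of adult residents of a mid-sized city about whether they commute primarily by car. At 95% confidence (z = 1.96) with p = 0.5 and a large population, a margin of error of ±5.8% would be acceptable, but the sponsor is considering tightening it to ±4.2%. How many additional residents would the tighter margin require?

At ±5.8%: n = 1.96² × 0.2500 / 0.058² ≈ 285.49 → 286.
At ±4.2%: n = 1.96² × 0.2500 / 0.042² ≈ 544.44 → 545.
Additional respondents: 545 − 286 = 259.

259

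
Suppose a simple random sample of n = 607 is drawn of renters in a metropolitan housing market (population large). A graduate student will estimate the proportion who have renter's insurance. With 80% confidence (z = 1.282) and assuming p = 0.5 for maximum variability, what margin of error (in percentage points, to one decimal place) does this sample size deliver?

2.6

SE(p̂) = √[p(1−p)/n] = √[0.2500/607] = 0.02029.
E = z × SE = 1.282 × 0.02029 = 0.02602, or 2.6 percentage points.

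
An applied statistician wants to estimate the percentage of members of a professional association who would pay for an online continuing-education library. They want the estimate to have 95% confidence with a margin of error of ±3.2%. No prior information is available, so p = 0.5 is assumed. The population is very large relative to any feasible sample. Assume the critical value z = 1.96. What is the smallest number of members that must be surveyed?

938

With p = 0.5, p(1−p) = 0.25.
n = z²·p(1−p)/E² = 1.96² × 0.2500 / 0.032² = 3.8416 × 0.2500 / 0.001024 ≈ 937.89.
Rounding up gives n = 938.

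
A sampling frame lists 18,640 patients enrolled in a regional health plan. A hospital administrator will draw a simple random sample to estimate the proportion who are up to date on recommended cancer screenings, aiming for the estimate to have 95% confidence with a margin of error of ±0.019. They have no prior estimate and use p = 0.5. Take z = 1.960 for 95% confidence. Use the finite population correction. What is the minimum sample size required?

Unadjusted: n₀ = 1.960² × 0.50 × 0.50 / 0.019² ≈ 2660.39, so n₀ = 2661.
Finite population correction with N = 18,640: n = n₀ / (1 + (n₀−1)/N) = 2661 / (1 + 2660/18640) = 2661 / 1.1427 ≈ 2328.69.
Rounding up, n = 2329.

2329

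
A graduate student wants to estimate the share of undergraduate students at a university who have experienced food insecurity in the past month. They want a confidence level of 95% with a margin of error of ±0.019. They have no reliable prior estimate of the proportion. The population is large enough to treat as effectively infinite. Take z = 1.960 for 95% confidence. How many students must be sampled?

2661

With no prior estimate, use p = 0.5, giving p(1−p) = 0.25.
n = z²·p(1−p)/E² = 1.960² × 0.2500 / 0.019² = 3.8416 × 0.2500 / 0.000361 ≈ 2660.39.
Rounding up gives n = 2661.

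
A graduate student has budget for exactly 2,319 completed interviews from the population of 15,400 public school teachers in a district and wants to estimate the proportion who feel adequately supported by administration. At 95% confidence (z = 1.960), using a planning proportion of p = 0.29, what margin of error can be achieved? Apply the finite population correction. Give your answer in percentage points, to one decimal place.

Finite-population factor: (N−n)/(N−1) = (15400−2319)/(15400−1) = 0.8495.
SE(p̂) = √[p(1−p)/n · (N−n)/(N−1)] = √[0.2059/2319 × 0.8495] = 0.00868.
E = z × SE = 1.960 × 0.00868 = 0.01702 ≈ 1.7 percentage points.

1.7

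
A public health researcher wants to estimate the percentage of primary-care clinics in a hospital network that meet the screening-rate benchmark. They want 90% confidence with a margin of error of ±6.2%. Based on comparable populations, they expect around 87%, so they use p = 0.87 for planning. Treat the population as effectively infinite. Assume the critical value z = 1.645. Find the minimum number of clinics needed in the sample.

80

With p = 0.87, p(1−p) = 0.1131.
n = z²·p(1−p)/E² = 1.645² × 0.1131 / 0.062² = 2.7060 × 0.1131 / 0.003844 ≈ 79.62.
Rounding up gives n = 80.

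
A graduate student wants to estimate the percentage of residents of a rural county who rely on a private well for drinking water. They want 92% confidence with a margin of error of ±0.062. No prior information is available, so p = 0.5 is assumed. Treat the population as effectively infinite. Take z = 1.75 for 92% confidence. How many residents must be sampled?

With p = 0.5, p(1−p) = 0.25.
n = z²·p(1−p)/E² = 1.75² × 0.2500 / 0.062² = 3.0625 × 0.2500 / 0.003844 ≈ 199.17.
Rounding up gives n = 200.

200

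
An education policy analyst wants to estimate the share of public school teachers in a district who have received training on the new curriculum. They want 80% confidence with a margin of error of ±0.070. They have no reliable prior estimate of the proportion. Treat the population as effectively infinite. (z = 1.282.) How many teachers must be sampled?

84

With no prior estimate, use p = 0.5, giving p(1−p) = 0.25.
n = z²·p(1−p)/E² = 1.282² × 0.2500 / 0.070² = 1.6435 × 0.2500 / 0.004900 ≈ 83.85.
Rounding up gives n = 84.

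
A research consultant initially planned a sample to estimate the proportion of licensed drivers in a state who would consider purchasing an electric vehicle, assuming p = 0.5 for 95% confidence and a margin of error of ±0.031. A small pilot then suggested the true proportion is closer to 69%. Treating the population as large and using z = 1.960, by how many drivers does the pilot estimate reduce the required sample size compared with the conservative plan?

Conservative (p = 0.5): n = 1.960² × 0.25 / 0.031² ≈ 999.38 → 1000.
Using p = 0.69: p(1−p) = 0.2139, so n = 1.960² × 0.2139 / 0.031² ≈ 855.07 → 856.
Reduction: 1000 − 856 = 144.

144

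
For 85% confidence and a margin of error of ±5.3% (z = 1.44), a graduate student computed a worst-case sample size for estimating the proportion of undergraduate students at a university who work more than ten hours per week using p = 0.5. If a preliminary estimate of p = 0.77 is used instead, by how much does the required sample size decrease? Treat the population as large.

54

Conservative (p = 0.5): n = 1.44² × 0.25 / 0.053² ≈ 184.55 → 185.
Using p = 0.77: p(1−p) = 0.1771, so n = 1.44² × 0.1771 / 0.053² ≈ 130.73 → 131.
Reduction: 185 − 131 = 54.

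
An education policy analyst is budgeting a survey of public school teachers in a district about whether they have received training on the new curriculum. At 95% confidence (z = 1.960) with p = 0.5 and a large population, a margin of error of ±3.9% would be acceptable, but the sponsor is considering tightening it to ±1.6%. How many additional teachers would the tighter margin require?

At ±3.9%: n = 1.960² × 0.2500 / 0.039² ≈ 631.43 → 632.
At ±1.6%: n = 1.960² × 0.2500 / 0.016² ≈ 3751.56 → 3752.
Additional respondents: 3752 − 632 = 3120.

3120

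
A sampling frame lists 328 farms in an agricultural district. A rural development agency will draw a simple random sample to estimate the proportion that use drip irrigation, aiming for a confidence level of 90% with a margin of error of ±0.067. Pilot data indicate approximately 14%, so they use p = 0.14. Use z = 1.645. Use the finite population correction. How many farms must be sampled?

60

Unadjusted: n₀ = 1.645² × 0.14 × 0.86 / 0.067² ≈ 72.58, so n₀ = 73.
Finite population correction with N = 328: n = n₀ / (1 + (n₀−1)/N) = 73 / (1 + 72/328) = 73 / 1.2195 ≈ 59.86.
Rounding up, n = 60.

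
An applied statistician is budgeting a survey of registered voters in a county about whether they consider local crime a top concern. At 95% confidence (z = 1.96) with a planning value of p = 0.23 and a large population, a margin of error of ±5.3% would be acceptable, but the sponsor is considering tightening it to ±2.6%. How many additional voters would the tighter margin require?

764

At ±5.3%: n = 1.96² × 0.1771 / 0.053² ≈ 242.20 → 243.
At ±2.6%: n = 1.96² × 0.1771 / 0.026² ≈ 1006.43 → 1007.
Additional respondents: 1007 − 243 = 764.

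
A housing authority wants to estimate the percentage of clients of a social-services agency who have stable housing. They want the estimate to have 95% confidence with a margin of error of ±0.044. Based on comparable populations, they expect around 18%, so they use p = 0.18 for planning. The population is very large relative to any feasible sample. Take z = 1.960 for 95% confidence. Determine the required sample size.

293

With p = 0.18, p(1−p) = 0.1476.
n = z²·p(1−p)/E² = 1.960² × 0.1476 / 0.044² = 3.8416 × 0.1476 / 0.001936 ≈ 292.88.
Rounding up gives n = 293.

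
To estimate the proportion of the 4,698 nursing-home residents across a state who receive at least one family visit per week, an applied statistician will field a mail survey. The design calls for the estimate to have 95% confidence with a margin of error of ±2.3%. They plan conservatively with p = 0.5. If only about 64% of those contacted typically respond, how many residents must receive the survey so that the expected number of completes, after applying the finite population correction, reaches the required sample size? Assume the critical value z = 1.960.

2047

Completed interviews needed (unadjusted): n₀ = 1.960² × 0.2500 / 0.023² ≈ 1815.50 → 1816.
FPC for N = 4,698: n = 1816 / (1 + 1815/4698) = 1816 / 1.3863 ≈ 1309.93 → 1310.
At a 64% response rate, contacts needed = 1310 / 0.64 ≈ 2046.88 → 2047.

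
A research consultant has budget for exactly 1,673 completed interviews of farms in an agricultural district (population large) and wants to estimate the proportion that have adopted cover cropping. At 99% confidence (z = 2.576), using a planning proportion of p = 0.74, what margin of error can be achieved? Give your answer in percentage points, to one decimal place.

2.8

SE(p̂) = √[p(1−p)/n] = √[0.1924/1673] = 0.01072.
E = z × SE = 2.576 × 0.01072 = 0.02762, or 2.8 percentage points.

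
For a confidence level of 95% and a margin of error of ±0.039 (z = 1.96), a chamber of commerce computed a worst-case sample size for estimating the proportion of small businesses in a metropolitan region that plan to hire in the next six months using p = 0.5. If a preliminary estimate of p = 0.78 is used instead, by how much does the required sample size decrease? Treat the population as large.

198

Conservative (p = 0.5): n = 1.96² × 0.25 / 0.039² ≈ 631.43 → 632.
Using p = 0.78: p(1−p) = 0.1716, so n = 1.96² × 0.1716 / 0.039² ≈ 433.41 → 434.
Reduction: 632 − 434 = 198.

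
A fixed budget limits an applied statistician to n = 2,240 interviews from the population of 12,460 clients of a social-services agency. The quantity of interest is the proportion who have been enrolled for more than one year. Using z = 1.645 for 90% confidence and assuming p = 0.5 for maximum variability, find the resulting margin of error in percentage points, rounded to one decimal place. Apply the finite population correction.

1.6

Finite-population factor: (N−n)/(N−1) = (12460−2240)/(12460−1) = 0.8203.
SE(p̂) = √[p(1−p)/n · (N−n)/(N−1)] = √[0.2500/2240 × 0.8203] = 0.00957.
E = z × SE = 1.645 × 0.00957 = 0.01574 ≈ 1.6 percentage points.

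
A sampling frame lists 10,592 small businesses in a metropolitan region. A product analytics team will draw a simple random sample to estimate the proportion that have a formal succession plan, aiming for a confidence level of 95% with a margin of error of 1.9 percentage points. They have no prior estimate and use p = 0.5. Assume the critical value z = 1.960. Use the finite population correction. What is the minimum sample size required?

Unadjusted: n₀ = 1.960² × 0.50 × 0.50 / 0.019² ≈ 2660.39, so n₀ = 2661.
Finite population correction with N = 10,592: n = n₀ / (1 + (n₀−1)/N) = 2661 / (1 + 2660/10592) = 2661 / 1.2511 ≈ 2126.87.
Rounding up, n = 2127.

2127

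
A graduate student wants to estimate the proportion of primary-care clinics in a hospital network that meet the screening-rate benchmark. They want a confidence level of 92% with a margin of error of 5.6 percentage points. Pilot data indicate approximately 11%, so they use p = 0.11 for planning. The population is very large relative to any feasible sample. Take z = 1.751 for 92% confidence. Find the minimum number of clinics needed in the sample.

With p = 0.11, p(1−p) = 0.0979.
n = z²·p(1−p)/E² = 1.751² × 0.0979 / 0.056² = 3.0660 × 0.0979 / 0.003136 ≈ 95.71.
Rounding up gives n = 96.

96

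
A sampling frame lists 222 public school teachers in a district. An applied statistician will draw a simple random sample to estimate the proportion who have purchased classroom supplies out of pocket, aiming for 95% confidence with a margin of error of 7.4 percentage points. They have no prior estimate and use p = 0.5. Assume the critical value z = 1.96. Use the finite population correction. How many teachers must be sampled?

Unadjusted: n₀ = 1.96² × 0.50 × 0.50 / 0.074² ≈ 175.38, so n₀ = 176.
Finite population correction with N = 222: n = n₀ / (1 + (n₀−1)/N) = 176 / (1 + 175/222) = 176 / 1.7883 ≈ 98.42.
Rounding up, n = 99.

99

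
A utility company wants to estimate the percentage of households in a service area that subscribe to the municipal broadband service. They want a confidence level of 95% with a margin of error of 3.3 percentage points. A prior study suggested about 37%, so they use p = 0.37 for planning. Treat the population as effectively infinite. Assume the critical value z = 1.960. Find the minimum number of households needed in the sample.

With p = 0.37, p(1−p) = 0.2331.
n = z²·p(1−p)/E² = 1.960² × 0.2331 / 0.033² = 3.8416 × 0.2331 / 0.001089 ≈ 822.29.
Rounding up gives n = 823.

823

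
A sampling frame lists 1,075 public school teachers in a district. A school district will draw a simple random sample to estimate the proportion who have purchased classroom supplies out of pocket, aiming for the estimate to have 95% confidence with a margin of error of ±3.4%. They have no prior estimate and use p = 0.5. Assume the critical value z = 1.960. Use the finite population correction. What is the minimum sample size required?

Unadjusted: n₀ = 1.960² × 0.50 × 0.50 / 0.034² ≈ 830.80, so n₀ = 831.
Finite population correction with N = 1,075: n = n₀ / (1 + (n₀−1)/N) = 831 / (1 + 830/1075) = 831 / 1.7721 ≈ 468.94.
Rounding up, n = 469.

469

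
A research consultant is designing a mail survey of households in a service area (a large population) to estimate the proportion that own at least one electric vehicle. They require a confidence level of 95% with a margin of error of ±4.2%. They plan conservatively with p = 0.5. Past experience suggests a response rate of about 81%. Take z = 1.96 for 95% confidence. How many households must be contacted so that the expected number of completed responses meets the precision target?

673

Completed interviews needed: n₀ = 1.96² × 0.2500 / 0.042² ≈ 544.44 → 545.
At an 81% response rate, contacts needed = 545 / 0.81 ≈ 672.84 → 673.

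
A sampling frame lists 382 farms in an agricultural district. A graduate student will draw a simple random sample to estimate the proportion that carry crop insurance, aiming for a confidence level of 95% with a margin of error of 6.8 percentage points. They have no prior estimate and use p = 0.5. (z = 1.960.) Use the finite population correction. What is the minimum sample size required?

Unadjusted: n₀ = 1.960² × 0.50 × 0.50 / 0.068² ≈ 207.70, so n₀ = 208.
Finite population correction with N = 382: n = n₀ / (1 + (n₀−1)/N) = 208 / (1 + 207/382) = 208 / 1.5419 ≈ 134.90.
Rounding up, n = 135.

135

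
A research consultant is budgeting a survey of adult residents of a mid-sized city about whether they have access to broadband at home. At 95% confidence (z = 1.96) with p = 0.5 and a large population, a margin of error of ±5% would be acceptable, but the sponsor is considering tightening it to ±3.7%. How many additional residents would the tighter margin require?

317

At ±5%: n = 1.96² × 0.2500 / 0.050² ≈ 384.16 → 385.
At ±3.7%: n = 1.96² × 0.2500 / 0.037² ≈ 701.53 → 702.
Additional respondents: 702 − 385 = 317.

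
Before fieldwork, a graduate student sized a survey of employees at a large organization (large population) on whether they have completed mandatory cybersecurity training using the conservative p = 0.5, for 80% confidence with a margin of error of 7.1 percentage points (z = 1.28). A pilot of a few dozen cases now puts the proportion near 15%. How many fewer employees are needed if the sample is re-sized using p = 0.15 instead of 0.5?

40

Conservative (p = 0.5): n = 1.28² × 0.25 / 0.071² ≈ 81.25 → 82.
Using p = 0.15: p(1−p) = 0.1275, so n = 1.28² × 0.1275 / 0.071² ≈ 41.44 → 42.
Reduction: 82 − 42 = 40.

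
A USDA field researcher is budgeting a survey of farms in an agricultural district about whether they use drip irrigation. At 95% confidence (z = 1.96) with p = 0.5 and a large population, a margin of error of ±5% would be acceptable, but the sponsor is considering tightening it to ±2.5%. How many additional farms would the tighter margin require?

1152

At ±5%: n = 1.96² × 0.2500 / 0.050² ≈ 384.16 → 385.
At ±2.5%: n = 1.96² × 0.2500 / 0.025² ≈ 1536.64 → 1537.
Additional respondents: 1537 − 385 = 1152.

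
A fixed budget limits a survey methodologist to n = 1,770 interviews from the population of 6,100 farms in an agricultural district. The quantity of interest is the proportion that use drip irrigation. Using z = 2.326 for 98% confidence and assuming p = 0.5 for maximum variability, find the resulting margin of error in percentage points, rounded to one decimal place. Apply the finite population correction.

Finite-population factor: (N−n)/(N−1) = (6100−1770)/(6100−1) = 0.7100.
SE(p̂) = √[p(1−p)/n · (N−n)/(N−1)] = √[0.2500/1770 × 0.7100] = 0.01001.
E = z × SE = 2.326 × 0.01001 = 0.02329 ≈ 2.3 percentage points.

2.3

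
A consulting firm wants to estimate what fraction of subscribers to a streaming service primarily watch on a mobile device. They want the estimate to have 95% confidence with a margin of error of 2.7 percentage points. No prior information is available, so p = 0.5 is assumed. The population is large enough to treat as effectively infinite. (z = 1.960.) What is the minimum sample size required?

1318

With p = 0.5, p(1−p) = 0.25.
n = z²·p(1−p)/E² = 1.960² × 0.2500 / 0.027² = 3.8416 × 0.2500 / 0.000729 ≈ 1317.42.
Rounding up gives n = 1318.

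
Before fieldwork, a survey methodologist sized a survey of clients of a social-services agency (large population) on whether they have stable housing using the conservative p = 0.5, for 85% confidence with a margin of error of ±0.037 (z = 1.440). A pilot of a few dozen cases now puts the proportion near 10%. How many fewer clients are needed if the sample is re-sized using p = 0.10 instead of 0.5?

242

Conservative (p = 0.5): n = 1.440² × 0.25 / 0.037² ≈ 378.67 → 379.
Using p = 0.10: p(1−p) = 0.0900, so n = 1.440² × 0.0900 / 0.037² ≈ 136.32 → 137.
Reduction: 379 − 137 = 242.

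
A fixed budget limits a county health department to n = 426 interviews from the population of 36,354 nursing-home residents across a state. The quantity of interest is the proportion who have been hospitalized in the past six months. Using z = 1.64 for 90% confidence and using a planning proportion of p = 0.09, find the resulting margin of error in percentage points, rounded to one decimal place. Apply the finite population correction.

2.3

Finite-population factor: (N−n)/(N−1) = (36354−426)/(36354−1) = 0.9883.
SE(p̂) = √[p(1−p)/n · (N−n)/(N−1)] = √[0.0819/426 × 0.9883] = 0.01378.
E = z × SE = 1.64 × 0.01378 = 0.02261 ≈ 2.3 percentage points.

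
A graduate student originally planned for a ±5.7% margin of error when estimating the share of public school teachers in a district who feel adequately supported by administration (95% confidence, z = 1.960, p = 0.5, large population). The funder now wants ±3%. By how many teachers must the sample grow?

772

At ±5.7%: n = 1.960² × 0.2500 / 0.057² ≈ 295.60 → 296.
At ±3%: n = 1.960² × 0.2500 / 0.030² ≈ 1067.11 → 1068.
Additional respondents: 1068 − 296 = 772.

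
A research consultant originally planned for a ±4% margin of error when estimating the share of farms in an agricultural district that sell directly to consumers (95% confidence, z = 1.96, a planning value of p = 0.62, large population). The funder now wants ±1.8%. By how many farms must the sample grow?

At ±4%: n = 1.96² × 0.2356 / 0.040² ≈ 565.68 → 566.
At ±1.8%: n = 1.96² × 0.2356 / 0.018² ≈ 2793.46 → 2794.
Additional respondents: 2794 − 566 = 2228.

2228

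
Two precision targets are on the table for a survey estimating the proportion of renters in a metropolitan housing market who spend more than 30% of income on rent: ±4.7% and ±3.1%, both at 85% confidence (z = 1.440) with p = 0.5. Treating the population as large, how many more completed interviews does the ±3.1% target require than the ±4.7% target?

At ±4.7%: n = 1.440² × 0.2500 / 0.047² ≈ 234.68 → 235.
At ±3.1%: n = 1.440² × 0.2500 / 0.031² ≈ 539.44 → 540.
Additional respondents: 540 − 235 = 305.

305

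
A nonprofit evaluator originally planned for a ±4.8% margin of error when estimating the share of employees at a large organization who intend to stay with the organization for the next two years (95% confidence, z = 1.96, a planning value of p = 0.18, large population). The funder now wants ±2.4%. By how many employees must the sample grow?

738

At ±4.8%: n = 1.96² × 0.1476 / 0.048² ≈ 246.10 → 247.
At ±2.4%: n = 1.96² × 0.1476 / 0.024² ≈ 984.41 → 985.
Additional respondents: 985 − 247 = 738.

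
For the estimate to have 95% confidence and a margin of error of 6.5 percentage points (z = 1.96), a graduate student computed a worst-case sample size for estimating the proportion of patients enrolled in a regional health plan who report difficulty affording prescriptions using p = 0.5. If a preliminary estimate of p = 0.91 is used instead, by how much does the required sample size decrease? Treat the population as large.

Conservative (p = 0.5): n = 1.96² × 0.25 / 0.065² ≈ 227.31 → 228.
Using p = 0.91: p(1−p) = 0.0819, so n = 1.96² × 0.0819 / 0.065² ≈ 74.47 → 75.
Reduction: 228 − 75 = 153.

153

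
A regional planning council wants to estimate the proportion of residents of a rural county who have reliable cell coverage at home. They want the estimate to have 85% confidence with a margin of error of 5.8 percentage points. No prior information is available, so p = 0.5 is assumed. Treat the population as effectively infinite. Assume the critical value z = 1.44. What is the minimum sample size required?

With p = 0.5, p(1−p) = 0.25.
n = z²·p(1−p)/E² = 1.44² × 0.2500 / 0.058² = 2.0736 × 0.2500 / 0.003364 ≈ 154.10.
Rounding up gives n = 155.

155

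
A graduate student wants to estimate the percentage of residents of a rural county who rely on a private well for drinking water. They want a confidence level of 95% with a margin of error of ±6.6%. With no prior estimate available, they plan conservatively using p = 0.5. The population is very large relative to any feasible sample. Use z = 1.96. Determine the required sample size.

With p = 0.5, p(1−p) = 0.25.
n = z²·p(1−p)/E² = 1.96² × 0.2500 / 0.066² = 3.8416 × 0.2500 / 0.004356 ≈ 220.48.
Rounding up gives n = 221.

221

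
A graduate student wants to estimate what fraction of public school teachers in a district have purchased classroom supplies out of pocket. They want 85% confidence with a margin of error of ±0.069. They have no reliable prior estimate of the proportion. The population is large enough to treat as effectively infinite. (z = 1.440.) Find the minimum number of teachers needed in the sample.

With no prior estimate, use p = 0.5, giving p(1−p) = 0.25.
n = z²·p(1−p)/E² = 1.440² × 0.2500 / 0.069² = 2.0736 × 0.2500 / 0.004761 ≈ 108.88.
Rounding up gives n = 109.

109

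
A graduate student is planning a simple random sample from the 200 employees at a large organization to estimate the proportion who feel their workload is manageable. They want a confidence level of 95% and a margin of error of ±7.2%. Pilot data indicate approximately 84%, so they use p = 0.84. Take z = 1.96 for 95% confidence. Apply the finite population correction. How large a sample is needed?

67

Unadjusted: n₀ = 1.96² × 0.84 × 0.16 / 0.072² ≈ 99.60, so n₀ = 100.
Finite population correction with N = 200: n = n₀ / (1 + (n₀−1)/N) = 100 / (1 + 99/200) = 100 / 1.4950 ≈ 66.89.
Rounding up, n = 67.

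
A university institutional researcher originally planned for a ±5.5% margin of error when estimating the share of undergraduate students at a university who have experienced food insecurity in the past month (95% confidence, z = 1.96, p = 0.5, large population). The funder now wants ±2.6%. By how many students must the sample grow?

1103

At ±5.5%: n = 1.96² × 0.2500 / 0.055² ≈ 317.49 → 318.
At ±2.6%: n = 1.96² × 0.2500 / 0.026² ≈ 1420.71 → 1421.
Additional respondents: 1421 − 318 = 1103.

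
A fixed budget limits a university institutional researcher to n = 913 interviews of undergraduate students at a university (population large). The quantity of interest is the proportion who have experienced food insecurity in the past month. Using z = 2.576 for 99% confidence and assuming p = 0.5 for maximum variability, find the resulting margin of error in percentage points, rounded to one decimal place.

4.3

SE(p̂) = √[p(1−p)/n] = √[0.2500/913] = 0.01655.
E = z × SE = 2.576 × 0.01655 = 0.04263, or 4.3 percentage points.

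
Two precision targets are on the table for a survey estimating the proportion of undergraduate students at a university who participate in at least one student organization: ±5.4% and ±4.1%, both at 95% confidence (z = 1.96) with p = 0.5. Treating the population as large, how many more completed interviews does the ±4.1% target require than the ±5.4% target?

242

At ±5.4%: n = 1.96² × 0.2500 / 0.054² ≈ 329.36 → 330.
At ±4.1%: n = 1.96² × 0.2500 / 0.041² ≈ 571.33 → 572.
Additional respondents: 572 − 330 = 242.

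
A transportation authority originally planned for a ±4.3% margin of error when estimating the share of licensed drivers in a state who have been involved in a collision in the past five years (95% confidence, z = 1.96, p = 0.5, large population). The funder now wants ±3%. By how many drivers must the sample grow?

At ±4.3%: n = 1.96² × 0.2500 / 0.043² ≈ 519.42 → 520.
At ±3%: n = 1.96² × 0.2500 / 0.030² ≈ 1067.11 → 1068.
Additional respondents: 1068 − 520 = 548.

548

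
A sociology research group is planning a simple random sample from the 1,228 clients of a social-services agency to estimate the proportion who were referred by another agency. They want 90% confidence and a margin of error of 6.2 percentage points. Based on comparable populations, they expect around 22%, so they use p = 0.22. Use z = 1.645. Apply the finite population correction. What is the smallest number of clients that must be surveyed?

111

Unadjusted: n₀ = 1.645² × 0.22 × 0.78 / 0.062² ≈ 120.80, so n₀ = 121.
Finite population correction with N = 1,228: n = n₀ / (1 + (n₀−1)/N) = 121 / (1 + 120/1228) = 121 / 1.0977 ≈ 110.23.
Rounding up, n = 111.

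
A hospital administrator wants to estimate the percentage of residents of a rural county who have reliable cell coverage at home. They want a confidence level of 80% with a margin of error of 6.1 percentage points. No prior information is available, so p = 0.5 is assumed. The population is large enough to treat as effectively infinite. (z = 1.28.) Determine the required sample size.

With p = 0.5, p(1−p) = 0.25.
n = z²·p(1−p)/E² = 1.28² × 0.2500 / 0.061² = 1.6384 × 0.2500 / 0.003721 ≈ 110.08.
Rounding up gives n = 111.

111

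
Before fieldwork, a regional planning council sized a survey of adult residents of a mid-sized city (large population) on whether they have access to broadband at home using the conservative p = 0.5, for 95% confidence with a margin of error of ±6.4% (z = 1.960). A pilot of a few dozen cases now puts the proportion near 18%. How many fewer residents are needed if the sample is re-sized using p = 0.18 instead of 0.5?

Conservative (p = 0.5): n = 1.960² × 0.25 / 0.064² ≈ 234.47 → 235.
Using p = 0.18: p(1−p) = 0.1476, so n = 1.960² × 0.1476 / 0.064² ≈ 138.43 → 139.
Reduction: 235 − 139 = 96.

96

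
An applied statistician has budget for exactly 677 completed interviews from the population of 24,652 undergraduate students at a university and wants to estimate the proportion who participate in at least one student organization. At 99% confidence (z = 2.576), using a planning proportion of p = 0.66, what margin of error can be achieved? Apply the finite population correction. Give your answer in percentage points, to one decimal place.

Finite-population factor: (N−n)/(N−1) = (24652−677)/(24652−1) = 0.9726.
SE(p̂) = √[p(1−p)/n · (N−n)/(N−1)] = √[0.2244/677 × 0.9726] = 0.01795.
E = z × SE = 2.576 × 0.01795 = 0.04625 ≈ 4.6 percentage points.

4.6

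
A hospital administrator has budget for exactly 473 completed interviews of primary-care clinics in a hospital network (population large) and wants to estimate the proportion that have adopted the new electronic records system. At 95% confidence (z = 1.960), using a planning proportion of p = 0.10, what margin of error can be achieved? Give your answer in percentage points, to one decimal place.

2.7

SE(p̂) = √[p(1−p)/n] = √[0.0900/473] = 0.01379.
E = z × SE = 1.960 × 0.01379 = 0.02704, or 2.7 percentage points.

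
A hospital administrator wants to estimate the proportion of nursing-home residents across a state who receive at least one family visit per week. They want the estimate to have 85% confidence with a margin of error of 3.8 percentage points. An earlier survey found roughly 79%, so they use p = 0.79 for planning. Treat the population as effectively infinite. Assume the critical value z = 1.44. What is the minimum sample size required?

With p = 0.79, p(1−p) = 0.1659.
n = z²·p(1−p)/E² = 1.44² × 0.1659 / 0.038² = 2.0736 × 0.1659 / 0.001444 ≈ 238.23.
Rounding up gives n = 239.

239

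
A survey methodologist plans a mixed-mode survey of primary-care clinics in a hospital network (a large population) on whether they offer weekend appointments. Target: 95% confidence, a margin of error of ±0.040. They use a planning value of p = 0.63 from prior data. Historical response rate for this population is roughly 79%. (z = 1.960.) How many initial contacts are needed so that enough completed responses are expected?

709

Completed interviews needed: n₀ = 1.960² × 0.2331 / 0.040² ≈ 559.67 → 560.
At a 79% response rate, contacts needed = 560 / 0.79 ≈ 708.86 → 709.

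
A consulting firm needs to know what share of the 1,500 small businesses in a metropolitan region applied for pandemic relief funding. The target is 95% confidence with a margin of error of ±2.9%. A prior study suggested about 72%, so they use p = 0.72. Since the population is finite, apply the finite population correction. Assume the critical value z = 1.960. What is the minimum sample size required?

571

Unadjusted: n₀ = 1.960² × 0.72 × 0.28 / 0.029² ≈ 920.89, so n₀ = 921.
Finite population correction with N = 1,500: n = n₀ / (1 + (n₀−1)/N) = 921 / (1 + 920/1500) = 921 / 1.6133 ≈ 570.87.
Rounding up, n = 571.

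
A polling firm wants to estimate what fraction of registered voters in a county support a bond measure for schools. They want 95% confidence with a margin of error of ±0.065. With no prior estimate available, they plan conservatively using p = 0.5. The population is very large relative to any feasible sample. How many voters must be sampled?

228

For 95% confidence, z = 1.96.
With p = 0.5, p(1−p) = 0.25.
n = z²·p(1−p)/E² = 1.96² × 0.2500 / 0.065² = 3.8416 × 0.2500 / 0.004225 ≈ 227.31.
Rounding up gives n = 228.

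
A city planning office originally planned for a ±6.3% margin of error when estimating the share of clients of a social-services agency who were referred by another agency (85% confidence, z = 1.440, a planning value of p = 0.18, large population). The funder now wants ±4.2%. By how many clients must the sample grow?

96

At ±6.3%: n = 1.440² × 0.1476 / 0.063² ≈ 77.11 → 78.
At ±4.2%: n = 1.440² × 0.1476 / 0.042² ≈ 173.51 → 174.
Additional respondents: 174 − 78 = 96.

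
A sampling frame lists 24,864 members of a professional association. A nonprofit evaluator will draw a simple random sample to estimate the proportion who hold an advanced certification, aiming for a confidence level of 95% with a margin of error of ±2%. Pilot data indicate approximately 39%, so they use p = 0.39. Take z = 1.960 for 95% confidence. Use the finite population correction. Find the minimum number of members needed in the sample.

2093

Unadjusted: n₀ = 1.960² × 0.39 × 0.61 / 0.020² ≈ 2284.79, so n₀ = 2285.
Finite population correction with N = 24,864: n = n₀ / (1 + (n₀−1)/N) = 2285 / (1 + 2284/24864) = 2285 / 1.0919 ≈ 2092.76.
Rounding up, n = 2093.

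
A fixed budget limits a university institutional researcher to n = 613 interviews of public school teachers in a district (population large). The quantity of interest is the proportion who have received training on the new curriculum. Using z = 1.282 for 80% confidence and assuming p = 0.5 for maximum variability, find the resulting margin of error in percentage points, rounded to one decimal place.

SE(p̂) = √[p(1−p)/n] = √[0.2500/613] = 0.02019.
E = z × SE = 1.282 × 0.02019 = 0.02589, or 2.6 percentage points.

2.6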